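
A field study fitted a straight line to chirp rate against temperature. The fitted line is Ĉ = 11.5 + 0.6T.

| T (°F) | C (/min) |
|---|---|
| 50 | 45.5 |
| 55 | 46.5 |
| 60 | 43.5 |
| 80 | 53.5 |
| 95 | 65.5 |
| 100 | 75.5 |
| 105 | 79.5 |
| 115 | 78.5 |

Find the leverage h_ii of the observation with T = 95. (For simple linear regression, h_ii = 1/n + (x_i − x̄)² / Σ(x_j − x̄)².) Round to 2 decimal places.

h = 0.16

T̄ = (50 + 55 + 60 + 80 + 95 + 100 + 105 + 115)/8 = 82.5
Σ(T − T̄)² = 1056.25 + 756.25 + 506.25 + 6.25 + 156.25 + 306.25 + 506.25 + 1056.25 = 4350
h = 1/8 + (12.5)²/4350 = 0.125 + 0.0359195 = 0.16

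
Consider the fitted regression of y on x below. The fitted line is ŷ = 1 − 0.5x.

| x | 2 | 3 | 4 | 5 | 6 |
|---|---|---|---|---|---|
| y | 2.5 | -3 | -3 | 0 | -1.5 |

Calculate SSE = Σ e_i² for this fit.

x=2: ŷ = 1 − 0.5·2 = 0; e = 2.5 − 0 = 2.5
x=3: ŷ = 1 − 0.5·3 = -0.5; e = -3 − (-0.5) = -2.5
x=4: ŷ = 1 − 0.5·4 = -1; e = -3 − (-1) = -2
x=5: ŷ = 1 − 0.5·5 = -1.5; e = 0 − (-1.5) = 1.5
x=6: ŷ = 1 − 0.5·6 = -2; e = -1.5 − (-2) = 0.5
SSE = 6.25 + 6.25 + 4 + 2.25 + 0.25 = 19

SSE = 19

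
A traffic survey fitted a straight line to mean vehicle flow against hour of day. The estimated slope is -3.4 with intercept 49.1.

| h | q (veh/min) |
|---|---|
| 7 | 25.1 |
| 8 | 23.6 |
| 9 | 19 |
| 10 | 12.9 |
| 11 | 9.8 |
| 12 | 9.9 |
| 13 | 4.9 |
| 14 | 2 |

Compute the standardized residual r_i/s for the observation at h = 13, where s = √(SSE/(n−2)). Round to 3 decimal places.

h=7: ŷ = 49.1 − 3.4·7 = 25.3; r = 25.1 − 25.3 = -0.2
h=8: ŷ = 49.1 − 3.4·8 = 21.9; r = 23.6 − 21.9 = 1.7
h=9: ŷ = 49.1 − 3.4·9 = 18.5; r = 19 − 18.5 = 0.5
h=10: ŷ = 49.1 − 3.4·10 = 15.1; r = 12.9 − 15.1 = -2.2
h=11: ŷ = 49.1 − 3.4·11 = 11.7; r = 9.8 − 11.7 = -1.9
h=12: ŷ = 49.1 − 3.4·12 = 8.3; r = 9.9 − 8.3 = 1.6
h=13: ŷ = 49.1 − 3.4·13 = 4.9; r = 4.9 − 4.9 = 0
h=14: ŷ = 49.1 − 3.4·14 = 1.5; r = 2 − 1.5 = 0.5
SSE = 0.04 + 2.89 + 0.25 + 4.84 + 3.61 + 2.56 + 0 + 0.25 = 14.44
s = √(14.44/6) = 1.55134
r/s = 0 / 1.55134 = 0.000

0.000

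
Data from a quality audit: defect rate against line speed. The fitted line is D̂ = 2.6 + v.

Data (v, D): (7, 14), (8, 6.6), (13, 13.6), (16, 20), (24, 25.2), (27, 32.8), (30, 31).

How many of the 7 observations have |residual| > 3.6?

v=7: D̂ = 2.6 + 7 = 9.6; e = 14 − 9.6 = 4.4
v=8: D̂ = 2.6 + 8 = 10.6; e = 6.6 − 10.6 = -4
v=13: D̂ = 2.6 + 13 = 15.6; e = 13.6 − 15.6 = -2
v=16: D̂ = 2.6 + 16 = 18.6; e = 20 − 18.6 = 1.4
v=24: D̂ = 2.6 + 24 = 26.6; e = 25.2 − 26.6 = -1.4
v=27: D̂ = 2.6 + 27 = 29.6; e = 32.8 − 29.6 = 3.2
v=30: D̂ = 2.6 + 30 = 32.6; e = 31 − 32.6 = -1.6
|e| > 3.6: v=7 (|e|=4.4), v=8 (|e|=4) → 2

2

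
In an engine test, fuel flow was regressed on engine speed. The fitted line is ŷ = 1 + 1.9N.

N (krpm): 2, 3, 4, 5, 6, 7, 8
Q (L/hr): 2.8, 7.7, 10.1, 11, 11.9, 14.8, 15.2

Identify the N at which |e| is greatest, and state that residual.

N=2: ŷ = 1 + 1.9·2 = 4.8; e = 2.8 − 4.8 = -2
N=3: ŷ = 1 + 1.9·3 = 6.7; e = 7.7 − 6.7 = 1
N=4: ŷ = 1 + 1.9·4 = 8.6; e = 10.1 − 8.6 = 1.5
N=5: ŷ = 1 + 1.9·5 = 10.5; e = 11 − 10.5 = 0.5
N=6: ŷ = 1 + 1.9·6 = 12.4; e = 11.9 − 12.4 = -0.5
N=7: ŷ = 1 + 1.9·7 = 14.3; e = 14.8 − 14.3 = 0.5
N=8: ŷ = 1 + 1.9·8 = 16.2; e = 15.2 − 16.2 = -1
Largest |e| is 2 at N = 2, residual -2.

N = 2, e = -2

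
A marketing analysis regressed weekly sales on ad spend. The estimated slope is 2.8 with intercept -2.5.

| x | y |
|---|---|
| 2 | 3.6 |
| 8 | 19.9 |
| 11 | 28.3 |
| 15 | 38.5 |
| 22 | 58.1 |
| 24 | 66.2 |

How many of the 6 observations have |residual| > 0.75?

x=2: ŷ = -2.5 + 2.8·2 = 3.1; r = 3.6 − 3.1 = 0.5
x=8: ŷ = -2.5 + 2.8·8 = 19.9; r = 19.9 − 19.9 = 0
x=11: ŷ = -2.5 + 2.8·11 = 28.3; r = 28.3 − 28.3 = 0
x=15: ŷ = -2.5 + 2.8·15 = 39.5; r = 38.5 − 39.5 = -1
x=22: ŷ = -2.5 + 2.8·22 = 59.1; r = 58.1 − 59.1 = -1
x=24: ŷ = -2.5 + 2.8·24 = 64.7; r = 66.2 − 64.7 = 1.5
|r| > 0.75: x=15 (|r|=1), x=22 (|r|=1), x=24 (|r|=1.5) → 3

3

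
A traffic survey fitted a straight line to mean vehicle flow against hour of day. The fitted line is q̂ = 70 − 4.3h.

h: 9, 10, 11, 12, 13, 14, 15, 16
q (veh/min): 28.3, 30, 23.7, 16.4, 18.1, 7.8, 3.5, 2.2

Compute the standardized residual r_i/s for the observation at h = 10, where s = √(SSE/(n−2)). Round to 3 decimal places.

h=9: q̂ = 70 − 4.3·9 = 31.3; r = 28.3 − 31.3 = -3
h=10: q̂ = 70 − 4.3·10 = 27; r = 30 − 27 = 3
h=11: q̂ = 70 − 4.3·11 = 22.7; r = 23.7 − 22.7 = 1
h=12: q̂ = 70 − 4.3·12 = 18.4; r = 16.4 − 18.4 = -2
h=13: q̂ = 70 − 4.3·13 = 14.1; r = 18.1 − 14.1 = 4
h=14: q̂ = 70 − 4.3·14 = 9.8; r = 7.8 − 9.8 = -2
h=15: q̂ = 70 − 4.3·15 = 5.5; r = 3.5 − 5.5 = -2
h=16: q̂ = 70 − 4.3·16 = 1.2; r = 2.2 − 1.2 = 1
SSE = 9 + 9 + 1 + 4 + 16 + 4 + 4 + 1 = 48
s = √(48/6) = 2.82843
r/s = 3 / 2.82843 = 1.061

1.061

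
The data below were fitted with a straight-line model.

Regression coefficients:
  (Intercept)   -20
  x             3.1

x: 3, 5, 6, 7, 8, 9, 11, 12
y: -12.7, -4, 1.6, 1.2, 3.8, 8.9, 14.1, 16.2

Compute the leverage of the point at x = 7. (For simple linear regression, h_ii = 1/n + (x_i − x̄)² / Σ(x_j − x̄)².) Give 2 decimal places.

h = 0.13

x̄ = (3 + 5 + 6 + 7 + 8 + 9 + 11 + 12)/8 = 7.625
Σ(x − x̄)² = 21.3906 + 6.89062 + 2.64062 + 0.390625 + 0.140625 + 1.89062 + 11.3906 + 19.1406 = 63.875
h = 1/8 + (-0.625)²/63.875 = 0.125 + 0.00611546 = 0.13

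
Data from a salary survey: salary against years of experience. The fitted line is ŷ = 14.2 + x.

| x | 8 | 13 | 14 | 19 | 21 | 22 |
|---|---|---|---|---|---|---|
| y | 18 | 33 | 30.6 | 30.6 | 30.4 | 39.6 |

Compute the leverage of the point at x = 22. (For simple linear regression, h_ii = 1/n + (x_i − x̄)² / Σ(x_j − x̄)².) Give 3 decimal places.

h = 0.398

x̄ = (8 + 13 + 14 + 19 + 21 + 22)/6 = 16.1667
Σ(x − x̄)² = 66.6944 + 10.0278 + 4.69444 + 8.02778 + 23.3611 + 34.0278 = 146.833
h = 1/6 + (5.83333)²/146.833 = 0.166667 + 0.231744 = 0.398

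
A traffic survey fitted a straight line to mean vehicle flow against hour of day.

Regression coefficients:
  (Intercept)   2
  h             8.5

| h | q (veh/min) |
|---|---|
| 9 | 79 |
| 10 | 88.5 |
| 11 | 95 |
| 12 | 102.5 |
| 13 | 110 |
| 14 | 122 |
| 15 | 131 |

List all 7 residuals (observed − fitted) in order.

0.5, 1.5, -0.5, -1.5, -2.5, 1, 1.5

h=9: q̂ = 2 + 8.5·9 = 78.5; r = 79 − 78.5 = 0.5
h=10: q̂ = 2 + 8.5·10 = 87; r = 88.5 − 87 = 1.5
h=11: q̂ = 2 + 8.5·11 = 95.5; r = 95 − 95.5 = -0.5
h=12: q̂ = 2 + 8.5·12 = 104; r = 102.5 − 104 = -1.5
h=13: q̂ = 2 + 8.5·13 = 112.5; r = 110 − 112.5 = -2.5
h=14: q̂ = 2 + 8.5·14 = 121; r = 122 − 121 = 1
h=15: q̂ = 2 + 8.5·15 = 129.5; r = 131 − 129.5 = 1.5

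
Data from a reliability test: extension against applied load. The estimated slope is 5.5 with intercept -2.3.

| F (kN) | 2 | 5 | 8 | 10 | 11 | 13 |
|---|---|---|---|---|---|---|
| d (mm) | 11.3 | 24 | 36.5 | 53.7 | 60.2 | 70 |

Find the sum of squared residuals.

F=2: ŷ = -2.3 + 5.5·2 = 8.7; e = 11.3 − 8.7 = 2.6
F=5: ŷ = -2.3 + 5.5·5 = 25.2; e = 24 − 25.2 = -1.2
F=8: ŷ = -2.3 + 5.5·8 = 41.7; e = 36.5 − 41.7 = -5.2
F=10: ŷ = -2.3 + 5.5·10 = 52.7; e = 53.7 − 52.7 = 1
F=11: ŷ = -2.3 + 5.5·11 = 58.2; e = 60.2 − 58.2 = 2
F=13: ŷ = -2.3 + 5.5·13 = 69.2; e = 70 − 69.2 = 0.8
SSE = 6.76 + 1.44 + 27.04 + 1 + 4 + 0.64 = 40.88

SSE = 40.88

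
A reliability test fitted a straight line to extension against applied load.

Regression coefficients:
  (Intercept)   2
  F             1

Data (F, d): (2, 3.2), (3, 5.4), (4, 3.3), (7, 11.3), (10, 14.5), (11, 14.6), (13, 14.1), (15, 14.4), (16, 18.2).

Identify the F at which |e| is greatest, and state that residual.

F = 4, e = -2.7

F=2: d̂ = 2 + 2 = 4; e = 3.2 − 4 = -0.8
F=3: d̂ = 2 + 3 = 5; e = 5.4 − 5 = 0.4
F=4: d̂ = 2 + 4 = 6; e = 3.3 − 6 = -2.7
F=7: d̂ = 2 + 7 = 9; e = 11.3 − 9 = 2.3
F=10: d̂ = 2 + 10 = 12; e = 14.5 − 12 = 2.5
F=11: d̂ = 2 + 11 = 13; e = 14.6 − 13 = 1.6
F=13: d̂ = 2 + 13 = 15; e = 14.1 − 15 = -0.9
F=15: d̂ = 2 + 15 = 17; e = 14.4 − 17 = -2.6
F=16: d̂ = 2 + 16 = 18; e = 18.2 − 18 = 0.2
Largest |e| is 2.7 at F = 4, residual -2.7.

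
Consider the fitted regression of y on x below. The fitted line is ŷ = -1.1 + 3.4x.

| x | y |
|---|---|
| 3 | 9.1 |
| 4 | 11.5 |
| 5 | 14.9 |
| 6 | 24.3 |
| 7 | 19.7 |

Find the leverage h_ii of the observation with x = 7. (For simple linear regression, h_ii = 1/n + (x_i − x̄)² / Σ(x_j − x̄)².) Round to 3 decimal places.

x̄ = (3 + 4 + 5 + 6 + 7)/5 = 5
Σ(x − x̄)² = 4 + 1 + 0 + 1 + 4 = 10
h = 1/5 + (2)²/10 = 0.2 + 0.4 = 0.600

h = 0.600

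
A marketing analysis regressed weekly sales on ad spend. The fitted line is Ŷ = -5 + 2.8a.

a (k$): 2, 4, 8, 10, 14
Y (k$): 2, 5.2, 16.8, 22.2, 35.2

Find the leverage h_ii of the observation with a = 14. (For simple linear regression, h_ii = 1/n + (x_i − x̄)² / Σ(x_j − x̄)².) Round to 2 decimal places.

ā = (2 + 4 + 8 + 10 + 14)/5 = 7.6
Σ(a − ā)² = 31.36 + 12.96 + 0.16 + 5.76 + 40.96 = 91.2
h = 1/5 + (6.4)²/91.2 = 0.2 + 0.449123 = 0.65

h = 0.65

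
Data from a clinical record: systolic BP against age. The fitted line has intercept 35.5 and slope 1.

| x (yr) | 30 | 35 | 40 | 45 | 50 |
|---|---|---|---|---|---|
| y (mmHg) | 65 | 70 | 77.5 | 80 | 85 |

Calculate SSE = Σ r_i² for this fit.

SSE = 5

x=30: ŷ = 35.5 + 30 = 65.5; r = 65 − 65.5 = -0.5
x=35: ŷ = 35.5 + 35 = 70.5; r = 70 − 70.5 = -0.5
x=40: ŷ = 35.5 + 40 = 75.5; r = 77.5 − 75.5 = 2
x=45: ŷ = 35.5 + 45 = 80.5; r = 80 − 80.5 = -0.5
x=50: ŷ = 35.5 + 50 = 85.5; r = 85 − 85.5 = -0.5
SSE = 0.25 + 0.25 + 4 + 0.25 + 0.25 = 5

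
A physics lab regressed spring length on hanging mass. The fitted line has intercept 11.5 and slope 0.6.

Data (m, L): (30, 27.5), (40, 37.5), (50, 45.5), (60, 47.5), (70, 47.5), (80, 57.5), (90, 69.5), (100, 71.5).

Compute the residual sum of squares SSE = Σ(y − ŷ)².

m=30: ŷ = 11.5 + 0.6·30 = 29.5; e = 27.5 − 29.5 = -2
m=40: ŷ = 11.5 + 0.6·40 = 35.5; e = 37.5 − 35.5 = 2
m=50: ŷ = 11.5 + 0.6·50 = 41.5; e = 45.5 − 41.5 = 4
m=60: ŷ = 11.5 + 0.6·60 = 47.5; e = 47.5 − 47.5 = 0
m=70: ŷ = 11.5 + 0.6·70 = 53.5; e = 47.5 − 53.5 = -6
m=80: ŷ = 11.5 + 0.6·80 = 59.5; e = 57.5 − 59.5 = -2
m=90: ŷ = 11.5 + 0.6·90 = 65.5; e = 69.5 − 65.5 = 4
m=100: ŷ = 11.5 + 0.6·100 = 71.5; e = 71.5 − 71.5 = 0
SSE = 4 + 4 + 16 + 0 + 36 + 4 + 16 + 0 = 80

SSE = 80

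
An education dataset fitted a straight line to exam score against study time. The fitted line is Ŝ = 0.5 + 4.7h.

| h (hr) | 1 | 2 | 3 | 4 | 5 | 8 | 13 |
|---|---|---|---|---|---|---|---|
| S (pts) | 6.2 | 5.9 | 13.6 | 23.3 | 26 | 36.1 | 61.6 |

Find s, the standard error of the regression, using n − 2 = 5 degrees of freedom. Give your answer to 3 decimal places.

h=1: Ŝ = 0.5 + 4.7·1 = 5.2; r = 6.2 − 5.2 = 1
h=2: Ŝ = 0.5 + 4.7·2 = 9.9; r = 5.9 − 9.9 = -4
h=3: Ŝ = 0.5 + 4.7·3 = 14.6; r = 13.6 − 14.6 = -1
h=4: Ŝ = 0.5 + 4.7·4 = 19.3; r = 23.3 − 19.3 = 4
h=5: Ŝ = 0.5 + 4.7·5 = 24; r = 26 − 24 = 2
h=8: Ŝ = 0.5 + 4.7·8 = 38.1; r = 36.1 − 38.1 = -2
h=13: Ŝ = 0.5 + 4.7·13 = 61.6; r = 61.6 − 61.6 = 0
SSE = 1 + 16 + 1 + 16 + 4 + 4 + 0 = 42
s = √(42/5) = √8.4 ≈ 2.898

s = 2.898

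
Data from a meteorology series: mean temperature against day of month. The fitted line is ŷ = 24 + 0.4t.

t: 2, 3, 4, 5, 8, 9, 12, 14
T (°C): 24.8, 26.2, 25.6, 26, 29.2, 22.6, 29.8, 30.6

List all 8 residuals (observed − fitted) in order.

0, 1, 0, 0, 2, -5, 1, 1

t=2: ŷ = 24 + 0.4·2 = 24.8; r = 24.8 − 24.8 = 0
t=3: ŷ = 24 + 0.4·3 = 25.2; r = 26.2 − 25.2 = 1
t=4: ŷ = 24 + 0.4·4 = 25.6; r = 25.6 − 25.6 = 0
t=5: ŷ = 24 + 0.4·5 = 26; r = 26 − 26 = 0
t=8: ŷ = 24 + 0.4·8 = 27.2; r = 29.2 − 27.2 = 2
t=9: ŷ = 24 + 0.4·9 = 27.6; r = 22.6 − 27.6 = -5
t=12: ŷ = 24 + 0.4·12 = 28.8; r = 29.8 − 28.8 = 1
t=14: ŷ = 24 + 0.4·14 = 29.6; r = 30.6 − 29.6 = 1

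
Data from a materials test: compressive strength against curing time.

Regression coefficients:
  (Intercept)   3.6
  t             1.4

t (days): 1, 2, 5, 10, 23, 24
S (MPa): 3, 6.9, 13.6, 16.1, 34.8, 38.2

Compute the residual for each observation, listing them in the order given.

t=1: ŷ = 3.6 + 1.4·1 = 5; e = 3 − 5 = -2
t=2: ŷ = 3.6 + 1.4·2 = 6.4; e = 6.9 − 6.4 = 0.5
t=5: ŷ = 3.6 + 1.4·5 = 10.6; e = 13.6 − 10.6 = 3
t=10: ŷ = 3.6 + 1.4·10 = 17.6; e = 16.1 − 17.6 = -1.5
t=23: ŷ = 3.6 + 1.4·23 = 35.8; e = 34.8 − 35.8 = -1
t=24: ŷ = 3.6 + 1.4·24 = 37.2; e = 38.2 − 37.2 = 1

-2, 0.5, 3, -1.5, -1, 1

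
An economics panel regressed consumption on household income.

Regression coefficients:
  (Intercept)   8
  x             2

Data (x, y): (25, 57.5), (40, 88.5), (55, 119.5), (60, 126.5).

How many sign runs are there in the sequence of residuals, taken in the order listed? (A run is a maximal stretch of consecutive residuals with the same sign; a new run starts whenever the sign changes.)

x=25: ŷ = 8 + 2·25 = 58; e = 57.5 − 58 = -0.5
x=40: ŷ = 8 + 2·40 = 88; e = 88.5 − 88 = 0.5
x=55: ŷ = 8 + 2·55 = 118; e = 119.5 − 118 = 1.5
x=60: ŷ = 8 + 2·60 = 128; e = 126.5 − 128 = -1.5
Signs: − + + −
Runs: −×1, +×2, −×1 → 3

3 runs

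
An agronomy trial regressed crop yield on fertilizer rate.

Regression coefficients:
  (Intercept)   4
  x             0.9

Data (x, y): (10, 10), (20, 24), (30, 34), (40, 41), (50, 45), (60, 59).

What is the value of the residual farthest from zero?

x=10: ŷ = 4 + 0.9·10 = 13; r = 10 − 13 = -3
x=20: ŷ = 4 + 0.9·20 = 22; r = 24 − 22 = 2
x=30: ŷ = 4 + 0.9·30 = 31; r = 34 − 31 = 3
x=40: ŷ = 4 + 0.9·40 = 40; r = 41 − 40 = 1
x=50: ŷ = 4 + 0.9·50 = 49; r = 45 − 49 = -4
x=60: ŷ = 4 + 0.9·60 = 58; r = 59 − 58 = 1
Largest |r| is 4 at x = 50, residual -4.

r = -4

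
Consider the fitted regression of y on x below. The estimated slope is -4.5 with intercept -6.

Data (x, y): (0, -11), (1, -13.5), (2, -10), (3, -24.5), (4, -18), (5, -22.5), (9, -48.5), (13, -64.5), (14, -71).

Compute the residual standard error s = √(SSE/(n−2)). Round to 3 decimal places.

s = 4.840

x=0: ŷ = -6 − 4.5·0 = -6; r = -11 − (-6) = -5
x=1: ŷ = -6 − 4.5·1 = -10.5; r = -13.5 − (-10.5) = -3
x=2: ŷ = -6 − 4.5·2 = -15; r = -10 − (-15) = 5
x=3: ŷ = -6 − 4.5·3 = -19.5; r = -24.5 − (-19.5) = -5
x=4: ŷ = -6 − 4.5·4 = -24; r = -18 − (-24) = 6
x=5: ŷ = -6 − 4.5·5 = -28.5; r = -22.5 − (-28.5) = 6
x=9: ŷ = -6 − 4.5·9 = -46.5; r = -48.5 − (-46.5) = -2
x=13: ŷ = -6 − 4.5·13 = -64.5; r = -64.5 − (-64.5) = 0
x=14: ŷ = -6 − 4.5·14 = -69; r = -71 − (-69) = -2
SSE = 25 + 9 + 25 + 25 + 36 + 36 + 4 + 0 + 4 = 164
s = √(164/7) = √23.4286 ≈ 4.840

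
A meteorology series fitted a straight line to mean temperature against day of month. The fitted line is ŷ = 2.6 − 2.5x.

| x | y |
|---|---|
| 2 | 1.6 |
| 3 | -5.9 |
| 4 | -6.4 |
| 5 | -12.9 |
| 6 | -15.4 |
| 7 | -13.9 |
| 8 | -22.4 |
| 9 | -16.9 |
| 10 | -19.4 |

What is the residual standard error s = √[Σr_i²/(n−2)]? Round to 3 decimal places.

x=2: ŷ = 2.6 − 2.5·2 = -2.4; r = 1.6 − (-2.4) = 4
x=3: ŷ = 2.6 − 2.5·3 = -4.9; r = -5.9 − (-4.9) = -1
x=4: ŷ = 2.6 − 2.5·4 = -7.4; r = -6.4 − (-7.4) = 1
x=5: ŷ = 2.6 − 2.5·5 = -9.9; r = -12.9 − (-9.9) = -3
x=6: ŷ = 2.6 − 2.5·6 = -12.4; r = -15.4 − (-12.4) = -3
x=7: ŷ = 2.6 − 2.5·7 = -14.9; r = -13.9 − (-14.9) = 1
x=8: ŷ = 2.6 − 2.5·8 = -17.4; r = -22.4 − (-17.4) = -5
x=9: ŷ = 2.6 − 2.5·9 = -19.9; r = -16.9 − (-19.9) = 3
x=10: ŷ = 2.6 − 2.5·10 = -22.4; r = -19.4 − (-22.4) = 3
SSE = 16 + 1 + 1 + 9 + 9 + 1 + 25 + 9 + 9 = 80
s = √(80/7) = √11.4286 ≈ 3.381

s = 3.381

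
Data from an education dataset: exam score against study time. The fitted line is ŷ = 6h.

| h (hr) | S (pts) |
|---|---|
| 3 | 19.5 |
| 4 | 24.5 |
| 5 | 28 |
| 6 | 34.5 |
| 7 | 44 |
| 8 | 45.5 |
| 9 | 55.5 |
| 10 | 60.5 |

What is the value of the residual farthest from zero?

h=3: ŷ = 6·3 = 18; e = 19.5 − 18 = 1.5
h=4: ŷ = 6·4 = 24; e = 24.5 − 24 = 0.5
h=5: ŷ = 6·5 = 30; e = 28 − 30 = -2
h=6: ŷ = 6·6 = 36; e = 34.5 − 36 = -1.5
h=7: ŷ = 6·7 = 42; e = 44 − 42 = 2
h=8: ŷ = 6·8 = 48; e = 45.5 − 48 = -2.5
h=9: ŷ = 6·9 = 54; e = 55.5 − 54 = 1.5
h=10: ŷ = 6·10 = 60; e = 60.5 − 60 = 0.5
Largest |e| is 2.5 at h = 8, residual -2.5.

e = -2.5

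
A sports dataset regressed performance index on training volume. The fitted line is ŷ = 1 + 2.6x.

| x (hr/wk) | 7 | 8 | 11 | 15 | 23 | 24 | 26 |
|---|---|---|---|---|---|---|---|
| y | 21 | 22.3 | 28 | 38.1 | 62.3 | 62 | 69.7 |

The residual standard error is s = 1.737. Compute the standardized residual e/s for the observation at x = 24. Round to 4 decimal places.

ŷ = 1 + 2.6·24 = 63.4
e = 62 − 63.4 = -1.4
e/s = -1.4 / 1.737 = -0.8060

-0.8060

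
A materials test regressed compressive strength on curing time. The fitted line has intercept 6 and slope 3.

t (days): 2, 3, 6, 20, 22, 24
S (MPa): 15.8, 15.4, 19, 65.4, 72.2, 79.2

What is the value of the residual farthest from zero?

t=2: ŷ = 6 + 3·2 = 12; e = 15.8 − 12 = 3.8
t=3: ŷ = 6 + 3·3 = 15; e = 15.4 − 15 = 0.4
t=6: ŷ = 6 + 3·6 = 24; e = 19 − 24 = -5
t=20: ŷ = 6 + 3·20 = 66; e = 65.4 − 66 = -0.6
t=22: ŷ = 6 + 3·22 = 72; e = 72.2 − 72 = 0.2
t=24: ŷ = 6 + 3·24 = 78; e = 79.2 − 78 = 1.2
Largest |e| is 5 at t = 6, residual -5.

e = -5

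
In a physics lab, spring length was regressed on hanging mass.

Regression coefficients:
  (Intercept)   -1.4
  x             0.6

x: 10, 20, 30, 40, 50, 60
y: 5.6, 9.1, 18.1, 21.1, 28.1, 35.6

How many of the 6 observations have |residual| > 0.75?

5

x=10: ŷ = -1.4 + 0.6·10 = 4.6; e = 5.6 − 4.6 = 1
x=20: ŷ = -1.4 + 0.6·20 = 10.6; e = 9.1 − 10.6 = -1.5
x=30: ŷ = -1.4 + 0.6·30 = 16.6; e = 18.1 − 16.6 = 1.5
x=40: ŷ = -1.4 + 0.6·40 = 22.6; e = 21.1 − 22.6 = -1.5
x=50: ŷ = -1.4 + 0.6·50 = 28.6; e = 28.1 − 28.6 = -0.5
x=60: ŷ = -1.4 + 0.6·60 = 34.6; e = 35.6 − 34.6 = 1
|e| > 0.75: x=10 (|e|=1), x=20 (|e|=1.5), x=30 (|e|=1.5), x=40 (|e|=1.5), x=60 (|e|=1) → 5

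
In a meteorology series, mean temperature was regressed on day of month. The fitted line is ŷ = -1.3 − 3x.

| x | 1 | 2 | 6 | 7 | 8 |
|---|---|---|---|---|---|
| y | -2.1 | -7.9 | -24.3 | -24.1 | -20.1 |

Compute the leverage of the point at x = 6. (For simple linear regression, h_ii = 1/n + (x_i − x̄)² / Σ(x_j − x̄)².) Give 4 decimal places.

x̄ = (1 + 2 + 6 + 7 + 8)/5 = 4.8
Σ(x − x̄)² = 14.44 + 7.84 + 1.44 + 4.84 + 10.24 = 38.8
h = 1/5 + (1.2)²/38.8 = 0.2 + 0.0371134 = 0.2371

h = 0.2371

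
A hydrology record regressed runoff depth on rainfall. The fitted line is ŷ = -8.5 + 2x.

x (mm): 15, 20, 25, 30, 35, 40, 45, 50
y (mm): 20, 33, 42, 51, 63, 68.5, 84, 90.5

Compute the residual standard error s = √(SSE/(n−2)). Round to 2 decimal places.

x=15: ŷ = -8.5 + 2·15 = 21.5; r = 20 − 21.5 = -1.5
x=20: ŷ = -8.5 + 2·20 = 31.5; r = 33 − 31.5 = 1.5
x=25: ŷ = -8.5 + 2·25 = 41.5; r = 42 − 41.5 = 0.5
x=30: ŷ = -8.5 + 2·30 = 51.5; r = 51 − 51.5 = -0.5
x=35: ŷ = -8.5 + 2·35 = 61.5; r = 63 − 61.5 = 1.5
x=40: ŷ = -8.5 + 2·40 = 71.5; r = 68.5 − 71.5 = -3
x=45: ŷ = -8.5 + 2·45 = 81.5; r = 84 − 81.5 = 2.5
x=50: ŷ = -8.5 + 2·50 = 91.5; r = 90.5 − 91.5 = -1
SSE = 2.25 + 2.25 + 0.25 + 0.25 + 2.25 + 9 + 6.25 + 1 = 23.5
s = √(23.5/6) = √3.91667 ≈ 1.98

s = 1.98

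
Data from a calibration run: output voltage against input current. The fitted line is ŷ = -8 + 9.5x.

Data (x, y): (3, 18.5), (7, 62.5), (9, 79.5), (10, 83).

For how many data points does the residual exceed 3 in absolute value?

2

x=3: ŷ = -8 + 9.5·3 = 20.5; r = 18.5 − 20.5 = -2
x=7: ŷ = -8 + 9.5·7 = 58.5; r = 62.5 − 58.5 = 4
x=9: ŷ = -8 + 9.5·9 = 77.5; r = 79.5 − 77.5 = 2
x=10: ŷ = -8 + 9.5·10 = 87; r = 83 − 87 = -4
|r| > 3: x=7 (|r|=4), x=10 (|r|=4) → 2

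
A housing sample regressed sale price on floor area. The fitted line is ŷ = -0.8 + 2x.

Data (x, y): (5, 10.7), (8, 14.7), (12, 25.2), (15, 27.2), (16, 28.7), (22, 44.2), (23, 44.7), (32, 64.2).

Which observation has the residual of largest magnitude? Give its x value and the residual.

x=5: ŷ = -0.8 + 2·5 = 9.2; e = 10.7 − 9.2 = 1.5
x=8: ŷ = -0.8 + 2·8 = 15.2; e = 14.7 − 15.2 = -0.5
x=12: ŷ = -0.8 + 2·12 = 23.2; e = 25.2 − 23.2 = 2
x=15: ŷ = -0.8 + 2·15 = 29.2; e = 27.2 − 29.2 = -2
x=16: ŷ = -0.8 + 2·16 = 31.2; e = 28.7 − 31.2 = -2.5
x=22: ŷ = -0.8 + 2·22 = 43.2; e = 44.2 − 43.2 = 1
x=23: ŷ = -0.8 + 2·23 = 45.2; e = 44.7 − 45.2 = -0.5
x=32: ŷ = -0.8 + 2·32 = 63.2; e = 64.2 − 63.2 = 1
Largest |e| is 2.5 at x = 16, residual -2.5.

x = 16, e = -2.5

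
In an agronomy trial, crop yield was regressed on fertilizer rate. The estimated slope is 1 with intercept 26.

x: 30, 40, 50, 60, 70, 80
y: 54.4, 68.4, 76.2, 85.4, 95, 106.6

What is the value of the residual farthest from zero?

e = 2.4

x=30: ŷ = 26 + 30 = 56; e = 54.4 − 56 = -1.6
x=40: ŷ = 26 + 40 = 66; e = 68.4 − 66 = 2.4
x=50: ŷ = 26 + 50 = 76; e = 76.2 − 76 = 0.2
x=60: ŷ = 26 + 60 = 86; e = 85.4 − 86 = -0.6
x=70: ŷ = 26 + 70 = 96; e = 95 − 96 = -1
x=80: ŷ = 26 + 80 = 106; e = 106.6 − 106 = 0.6
Largest |e| is 2.4 at x = 40, residual 2.4.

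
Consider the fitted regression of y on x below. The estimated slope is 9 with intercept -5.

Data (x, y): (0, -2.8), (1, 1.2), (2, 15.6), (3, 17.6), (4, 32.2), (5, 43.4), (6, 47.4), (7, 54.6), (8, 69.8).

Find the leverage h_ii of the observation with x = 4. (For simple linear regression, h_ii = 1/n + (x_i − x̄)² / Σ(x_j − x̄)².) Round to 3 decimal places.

x̄ = (0 + 1 + 2 + 3 + 4 + 5 + 6 + 7 + 8)/9 = 4
Σ(x − x̄)² = 16 + 9 + 4 + 1 + 0 + 1 + 4 + 9 + 16 = 60
h = 1/9 + (0)²/60 = 0.111111 + 0 = 0.111

h = 0.111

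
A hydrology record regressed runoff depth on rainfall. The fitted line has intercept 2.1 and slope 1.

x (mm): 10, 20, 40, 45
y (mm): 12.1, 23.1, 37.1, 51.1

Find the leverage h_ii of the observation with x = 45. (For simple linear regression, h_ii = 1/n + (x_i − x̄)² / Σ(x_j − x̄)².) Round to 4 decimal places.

x̄ = (10 + 20 + 40 + 45)/4 = 28.75
Σ(x − x̄)² = 351.562 + 76.5625 + 126.562 + 264.062 = 818.75
h = 1/4 + (16.25)²/818.75 = 0.25 + 0.322519 = 0.5725

h = 0.5725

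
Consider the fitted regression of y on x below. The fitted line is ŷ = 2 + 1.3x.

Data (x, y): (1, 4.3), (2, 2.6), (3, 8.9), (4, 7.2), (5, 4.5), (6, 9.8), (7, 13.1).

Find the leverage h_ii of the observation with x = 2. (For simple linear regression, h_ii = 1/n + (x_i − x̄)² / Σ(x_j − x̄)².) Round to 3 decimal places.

x̄ = (1 + 2 + 3 + 4 + 5 + 6 + 7)/7 = 4
Σ(x − x̄)² = 9 + 4 + 1 + 0 + 1 + 4 + 9 = 28
h = 1/7 + (-2)²/28 = 0.142857 + 0.142857 = 0.286

h = 0.286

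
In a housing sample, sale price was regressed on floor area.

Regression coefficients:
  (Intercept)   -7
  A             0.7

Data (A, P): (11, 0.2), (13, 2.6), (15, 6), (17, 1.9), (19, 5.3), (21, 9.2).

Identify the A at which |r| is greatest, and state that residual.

A = 17, r = -3

A=11: P̂ = -7 + 0.7·11 = 0.7; r = 0.2 − 0.7 = -0.5
A=13: P̂ = -7 + 0.7·13 = 2.1; r = 2.6 − 2.1 = 0.5
A=15: P̂ = -7 + 0.7·15 = 3.5; r = 6 − 3.5 = 2.5
A=17: P̂ = -7 + 0.7·17 = 4.9; r = 1.9 − 4.9 = -3
A=19: P̂ = -7 + 0.7·19 = 6.3; r = 5.3 − 6.3 = -1
A=21: P̂ = -7 + 0.7·21 = 7.7; r = 9.2 − 7.7 = 1.5
Largest |r| is 3 at A = 17, residual -3.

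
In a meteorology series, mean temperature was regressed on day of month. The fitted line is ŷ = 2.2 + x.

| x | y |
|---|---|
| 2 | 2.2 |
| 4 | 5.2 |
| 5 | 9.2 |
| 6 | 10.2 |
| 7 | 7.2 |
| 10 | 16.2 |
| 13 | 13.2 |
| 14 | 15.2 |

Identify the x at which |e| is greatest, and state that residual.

x=2: ŷ = 2.2 + 2 = 4.2; e = 2.2 − 4.2 = -2
x=4: ŷ = 2.2 + 4 = 6.2; e = 5.2 − 6.2 = -1
x=5: ŷ = 2.2 + 5 = 7.2; e = 9.2 − 7.2 = 2
x=6: ŷ = 2.2 + 6 = 8.2; e = 10.2 − 8.2 = 2
x=7: ŷ = 2.2 + 7 = 9.2; e = 7.2 − 9.2 = -2
x=10: ŷ = 2.2 + 10 = 12.2; e = 16.2 − 12.2 = 4
x=13: ŷ = 2.2 + 13 = 15.2; e = 13.2 − 15.2 = -2
x=14: ŷ = 2.2 + 14 = 16.2; e = 15.2 − 16.2 = -1
Largest |e| is 4 at x = 10, residual 4.

x = 10, e = 4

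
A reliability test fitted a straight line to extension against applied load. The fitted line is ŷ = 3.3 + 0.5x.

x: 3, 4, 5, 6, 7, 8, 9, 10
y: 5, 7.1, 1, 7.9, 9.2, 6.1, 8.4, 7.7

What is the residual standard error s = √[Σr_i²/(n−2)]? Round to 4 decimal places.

s = 2.4766

x=3: ŷ = 3.3 + 0.5·3 = 4.8; r = 5 − 4.8 = 0.2
x=4: ŷ = 3.3 + 0.5·4 = 5.3; r = 7.1 − 5.3 = 1.8
x=5: ŷ = 3.3 + 0.5·5 = 5.8; r = 1 − 5.8 = -4.8
x=6: ŷ = 3.3 + 0.5·6 = 6.3; r = 7.9 − 6.3 = 1.6
x=7: ŷ = 3.3 + 0.5·7 = 6.8; r = 9.2 − 6.8 = 2.4
x=8: ŷ = 3.3 + 0.5·8 = 7.3; r = 6.1 − 7.3 = -1.2
x=9: ŷ = 3.3 + 0.5·9 = 7.8; r = 8.4 − 7.8 = 0.6
x=10: ŷ = 3.3 + 0.5·10 = 8.3; r = 7.7 − 8.3 = -0.6
SSE = 0.04 + 3.24 + 23.04 + 2.56 + 5.76 + 1.44 + 0.36 + 0.36 = 36.8
s = √(36.8/6) = √6.13333 ≈ 2.4766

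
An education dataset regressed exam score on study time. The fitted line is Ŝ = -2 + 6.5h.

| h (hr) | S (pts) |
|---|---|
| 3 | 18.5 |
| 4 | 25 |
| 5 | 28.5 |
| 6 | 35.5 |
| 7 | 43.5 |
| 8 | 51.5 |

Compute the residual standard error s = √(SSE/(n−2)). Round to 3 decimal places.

s = 1.620

h=3: Ŝ = -2 + 6.5·3 = 17.5; r = 18.5 − 17.5 = 1
h=4: Ŝ = -2 + 6.5·4 = 24; r = 25 − 24 = 1
h=5: Ŝ = -2 + 6.5·5 = 30.5; r = 28.5 − 30.5 = -2
h=6: Ŝ = -2 + 6.5·6 = 37; r = 35.5 − 37 = -1.5
h=7: Ŝ = -2 + 6.5·7 = 43.5; r = 43.5 − 43.5 = 0
h=8: Ŝ = -2 + 6.5·8 = 50; r = 51.5 − 50 = 1.5
SSE = 1 + 1 + 4 + 2.25 + 0 + 2.25 = 10.5
s = √(10.5/4) = √2.625 ≈ 1.620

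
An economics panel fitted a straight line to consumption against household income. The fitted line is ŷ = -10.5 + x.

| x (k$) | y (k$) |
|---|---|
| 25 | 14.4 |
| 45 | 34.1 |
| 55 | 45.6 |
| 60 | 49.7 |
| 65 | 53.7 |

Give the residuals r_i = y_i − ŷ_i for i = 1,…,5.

-0.1, -0.4, 1.1, 0.2, -0.8

x=25: ŷ = -10.5 + 25 = 14.5; r = 14.4 − 14.5 = -0.1
x=45: ŷ = -10.5 + 45 = 34.5; r = 34.1 − 34.5 = -0.4
x=55: ŷ = -10.5 + 55 = 44.5; r = 45.6 − 44.5 = 1.1
x=60: ŷ = -10.5 + 60 = 49.5; r = 49.7 − 49.5 = 0.2
x=65: ŷ = -10.5 + 65 = 54.5; r = 53.7 − 54.5 = -0.8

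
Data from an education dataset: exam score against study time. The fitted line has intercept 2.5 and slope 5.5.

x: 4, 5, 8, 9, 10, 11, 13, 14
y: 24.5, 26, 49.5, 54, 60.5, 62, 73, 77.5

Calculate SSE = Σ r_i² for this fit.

SSE = 44

x=4: ŷ = 2.5 + 5.5·4 = 24.5; r = 24.5 − 24.5 = 0
x=5: ŷ = 2.5 + 5.5·5 = 30; r = 26 − 30 = -4
x=8: ŷ = 2.5 + 5.5·8 = 46.5; r = 49.5 − 46.5 = 3
x=9: ŷ = 2.5 + 5.5·9 = 52; r = 54 − 52 = 2
x=10: ŷ = 2.5 + 5.5·10 = 57.5; r = 60.5 − 57.5 = 3
x=11: ŷ = 2.5 + 5.5·11 = 63; r = 62 − 63 = -1
x=13: ŷ = 2.5 + 5.5·13 = 74; r = 73 − 74 = -1
x=14: ŷ = 2.5 + 5.5·14 = 79.5; r = 77.5 − 79.5 = -2
SSE = 0 + 16 + 9 + 4 + 9 + 1 + 1 + 4 = 44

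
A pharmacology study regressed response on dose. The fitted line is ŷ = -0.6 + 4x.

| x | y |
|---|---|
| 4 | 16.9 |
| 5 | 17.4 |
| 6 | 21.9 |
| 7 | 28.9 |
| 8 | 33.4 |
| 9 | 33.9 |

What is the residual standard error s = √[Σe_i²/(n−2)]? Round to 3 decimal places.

s = 2.062

x=4: ŷ = -0.6 + 4·4 = 15.4; e = 16.9 − 15.4 = 1.5
x=5: ŷ = -0.6 + 4·5 = 19.4; e = 17.4 − 19.4 = -2
x=6: ŷ = -0.6 + 4·6 = 23.4; e = 21.9 − 23.4 = -1.5
x=7: ŷ = -0.6 + 4·7 = 27.4; e = 28.9 − 27.4 = 1.5
x=8: ŷ = -0.6 + 4·8 = 31.4; e = 33.4 − 31.4 = 2
x=9: ŷ = -0.6 + 4·9 = 35.4; e = 33.9 − 35.4 = -1.5
SSE = 2.25 + 4 + 2.25 + 2.25 + 4 + 2.25 = 17
s = √(17/4) = √4.25 ≈ 2.062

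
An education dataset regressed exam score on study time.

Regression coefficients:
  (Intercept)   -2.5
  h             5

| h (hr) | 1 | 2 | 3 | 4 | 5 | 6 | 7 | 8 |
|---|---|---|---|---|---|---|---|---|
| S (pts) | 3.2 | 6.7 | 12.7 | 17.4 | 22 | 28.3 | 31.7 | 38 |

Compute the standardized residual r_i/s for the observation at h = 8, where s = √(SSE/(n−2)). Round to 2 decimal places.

0.71

h=1: Ŝ = -2.5 + 5·1 = 2.5; r = 3.2 − 2.5 = 0.7
h=2: Ŝ = -2.5 + 5·2 = 7.5; r = 6.7 − 7.5 = -0.8
h=3: Ŝ = -2.5 + 5·3 = 12.5; r = 12.7 − 12.5 = 0.2
h=4: Ŝ = -2.5 + 5·4 = 17.5; r = 17.4 − 17.5 = -0.1
h=5: Ŝ = -2.5 + 5·5 = 22.5; r = 22 − 22.5 = -0.5
h=6: Ŝ = -2.5 + 5·6 = 27.5; r = 28.3 − 27.5 = 0.8
h=7: Ŝ = -2.5 + 5·7 = 32.5; r = 31.7 − 32.5 = -0.8
h=8: Ŝ = -2.5 + 5·8 = 37.5; r = 38 − 37.5 = 0.5
SSE = 0.49 + 0.64 + 0.04 + 0.01 + 0.25 + 0.64 + 0.64 + 0.25 = 2.96
s = √(2.96/6) = 0.702377
r/s = 0.5 / 0.702377 = 0.71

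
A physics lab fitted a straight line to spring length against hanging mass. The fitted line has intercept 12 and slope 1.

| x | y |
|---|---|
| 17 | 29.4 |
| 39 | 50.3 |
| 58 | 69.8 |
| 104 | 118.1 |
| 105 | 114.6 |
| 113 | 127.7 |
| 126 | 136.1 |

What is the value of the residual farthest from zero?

x=17: ŷ = 12 + 17 = 29; e = 29.4 − 29 = 0.4
x=39: ŷ = 12 + 39 = 51; e = 50.3 − 51 = -0.7
x=58: ŷ = 12 + 58 = 70; e = 69.8 − 70 = -0.2
x=104: ŷ = 12 + 104 = 116; e = 118.1 − 116 = 2.1
x=105: ŷ = 12 + 105 = 117; e = 114.6 − 117 = -2.4
x=113: ŷ = 12 + 113 = 125; e = 127.7 − 125 = 2.7
x=126: ŷ = 12 + 126 = 138; e = 136.1 − 138 = -1.9
Largest |e| is 2.7 at x = 113, residual 2.7.

e = 2.7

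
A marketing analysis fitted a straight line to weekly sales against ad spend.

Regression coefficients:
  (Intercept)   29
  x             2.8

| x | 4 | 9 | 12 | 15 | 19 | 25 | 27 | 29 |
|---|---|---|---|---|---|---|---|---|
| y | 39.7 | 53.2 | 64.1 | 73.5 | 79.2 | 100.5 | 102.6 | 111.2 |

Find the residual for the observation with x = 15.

ŷ = 29 + 2.8·15 = 71
e = 73.5 − 71 = 2.5

e = 2.5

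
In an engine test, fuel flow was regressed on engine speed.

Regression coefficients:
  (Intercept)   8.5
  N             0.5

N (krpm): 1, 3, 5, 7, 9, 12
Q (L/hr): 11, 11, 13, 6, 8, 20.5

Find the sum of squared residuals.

N=1: ŷ = 8.5 + 0.5·1 = 9; r = 11 − 9 = 2
N=3: ŷ = 8.5 + 0.5·3 = 10; r = 11 − 10 = 1
N=5: ŷ = 8.5 + 0.5·5 = 11; r = 13 − 11 = 2
N=7: ŷ = 8.5 + 0.5·7 = 12; r = 6 − 12 = -6
N=9: ŷ = 8.5 + 0.5·9 = 13; r = 8 − 13 = -5
N=12: ŷ = 8.5 + 0.5·12 = 14.5; r = 20.5 − 14.5 = 6
SSE = 4 + 1 + 4 + 36 + 25 + 36 = 106

SSE = 106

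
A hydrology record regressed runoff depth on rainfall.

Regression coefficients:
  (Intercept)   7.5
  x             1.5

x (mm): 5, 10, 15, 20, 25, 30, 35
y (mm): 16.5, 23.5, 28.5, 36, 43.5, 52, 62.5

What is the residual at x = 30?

ŷ = 7.5 + 1.5·30 = 52.5
r = 52 − 52.5 = -0.5

r = -0.5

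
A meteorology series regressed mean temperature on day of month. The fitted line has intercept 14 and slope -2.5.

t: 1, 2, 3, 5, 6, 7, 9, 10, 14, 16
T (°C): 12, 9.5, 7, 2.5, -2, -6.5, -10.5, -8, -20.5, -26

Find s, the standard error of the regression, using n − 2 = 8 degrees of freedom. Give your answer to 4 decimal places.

s = 1.7678

t=1: ŷ = 14 − 2.5·1 = 11.5; r = 12 − 11.5 = 0.5
t=2: ŷ = 14 − 2.5·2 = 9; r = 9.5 − 9 = 0.5
t=3: ŷ = 14 − 2.5·3 = 6.5; r = 7 − 6.5 = 0.5
t=5: ŷ = 14 − 2.5·5 = 1.5; r = 2.5 − 1.5 = 1
t=6: ŷ = 14 − 2.5·6 = -1; r = -2 − (-1) = -1
t=7: ŷ = 14 − 2.5·7 = -3.5; r = -6.5 − (-3.5) = -3
t=9: ŷ = 14 − 2.5·9 = -8.5; r = -10.5 − (-8.5) = -2
t=10: ŷ = 14 − 2.5·10 = -11; r = -8 − (-11) = 3
t=14: ŷ = 14 − 2.5·14 = -21; r = -20.5 − (-21) = 0.5
t=16: ŷ = 14 − 2.5·16 = -26; r = -26 − (-26) = 0
SSE = 0.25 + 0.25 + 0.25 + 1 + 1 + 9 + 4 + 9 + 0.25 + 0 = 25
s = √(25/8) = √3.125 ≈ 1.7678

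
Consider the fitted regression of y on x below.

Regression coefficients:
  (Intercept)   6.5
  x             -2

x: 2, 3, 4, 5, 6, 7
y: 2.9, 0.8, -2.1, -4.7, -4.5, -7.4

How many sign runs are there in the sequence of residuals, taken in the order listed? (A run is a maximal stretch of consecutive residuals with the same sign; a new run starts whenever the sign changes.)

3 runs

x=2: ŷ = 6.5 − 2·2 = 2.5; r = 2.9 − 2.5 = 0.4
x=3: ŷ = 6.5 − 2·3 = 0.5; r = 0.8 − 0.5 = 0.3
x=4: ŷ = 6.5 − 2·4 = -1.5; r = -2.1 − (-1.5) = -0.6
x=5: ŷ = 6.5 − 2·5 = -3.5; r = -4.7 − (-3.5) = -1.2
x=6: ŷ = 6.5 − 2·6 = -5.5; r = -4.5 − (-5.5) = 1
x=7: ŷ = 6.5 − 2·7 = -7.5; r = -7.4 − (-7.5) = 0.1
Signs: + + − − + +
Runs: +×2, −×2, +×2 → 3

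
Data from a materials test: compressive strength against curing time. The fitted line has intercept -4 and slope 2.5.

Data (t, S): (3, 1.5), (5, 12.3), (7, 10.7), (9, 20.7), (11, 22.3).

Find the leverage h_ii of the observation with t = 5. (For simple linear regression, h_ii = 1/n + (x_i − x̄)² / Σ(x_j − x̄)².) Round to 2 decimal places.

t̄ = (3 + 5 + 7 + 9 + 11)/5 = 7
Σ(t − t̄)² = 16 + 4 + 0 + 4 + 16 = 40
h = 1/5 + (-2)²/40 = 0.2 + 0.1 = 0.30

h = 0.30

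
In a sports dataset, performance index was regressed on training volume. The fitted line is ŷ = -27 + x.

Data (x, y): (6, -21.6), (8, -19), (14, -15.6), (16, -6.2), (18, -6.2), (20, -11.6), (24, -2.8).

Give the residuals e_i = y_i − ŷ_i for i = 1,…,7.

x=6: ŷ = -27 + 6 = -21; e = -21.6 − (-21) = -0.6
x=8: ŷ = -27 + 8 = -19; e = -19 − (-19) = 0
x=14: ŷ = -27 + 14 = -13; e = -15.6 − (-13) = -2.6
x=16: ŷ = -27 + 16 = -11; e = -6.2 − (-11) = 4.8
x=18: ŷ = -27 + 18 = -9; e = -6.2 − (-9) = 2.8
x=20: ŷ = -27 + 20 = -7; e = -11.6 − (-7) = -4.6
x=24: ŷ = -27 + 24 = -3; e = -2.8 − (-3) = 0.2

-0.6, 0, -2.6, 4.8, 2.8, -4.6, 0.2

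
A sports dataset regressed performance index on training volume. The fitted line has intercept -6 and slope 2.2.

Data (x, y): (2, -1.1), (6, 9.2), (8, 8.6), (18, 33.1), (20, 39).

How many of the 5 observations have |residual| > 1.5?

2

x=2: ŷ = -6 + 2.2·2 = -1.6; e = -1.1 − (-1.6) = 0.5
x=6: ŷ = -6 + 2.2·6 = 7.2; e = 9.2 − 7.2 = 2
x=8: ŷ = -6 + 2.2·8 = 11.6; e = 8.6 − 11.6 = -3
x=18: ŷ = -6 + 2.2·18 = 33.6; e = 33.1 − 33.6 = -0.5
x=20: ŷ = -6 + 2.2·20 = 38; e = 39 − 38 = 1
|e| > 1.5: x=6 (|e|=2), x=8 (|e|=3) → 2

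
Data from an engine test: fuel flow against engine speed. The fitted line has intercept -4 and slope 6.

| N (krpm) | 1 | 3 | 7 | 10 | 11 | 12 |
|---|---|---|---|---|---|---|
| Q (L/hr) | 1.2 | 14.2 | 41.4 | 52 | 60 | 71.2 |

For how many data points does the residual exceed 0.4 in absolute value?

N=1: ŷ = -4 + 6·1 = 2; e = 1.2 − 2 = -0.8
N=3: ŷ = -4 + 6·3 = 14; e = 14.2 − 14 = 0.2
N=7: ŷ = -4 + 6·7 = 38; e = 41.4 − 38 = 3.4
N=10: ŷ = -4 + 6·10 = 56; e = 52 − 56 = -4
N=11: ŷ = -4 + 6·11 = 62; e = 60 − 62 = -2
N=12: ŷ = -4 + 6·12 = 68; e = 71.2 − 68 = 3.2
|e| > 0.4: N=1 (|e|=0.8), N=7 (|e|=3.4), N=10 (|e|=4), N=11 (|e|=2), N=12 (|e|=3.2) → 5

5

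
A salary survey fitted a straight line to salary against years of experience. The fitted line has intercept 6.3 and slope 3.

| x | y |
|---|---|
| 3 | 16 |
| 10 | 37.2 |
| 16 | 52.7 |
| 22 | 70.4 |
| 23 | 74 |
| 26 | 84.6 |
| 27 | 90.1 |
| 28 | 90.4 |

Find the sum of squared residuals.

SSE = 17.1

x=3: ŷ = 6.3 + 3·3 = 15.3; e = 16 − 15.3 = 0.7
x=10: ŷ = 6.3 + 3·10 = 36.3; e = 37.2 − 36.3 = 0.9
x=16: ŷ = 6.3 + 3·16 = 54.3; e = 52.7 − 54.3 = -1.6
x=22: ŷ = 6.3 + 3·22 = 72.3; e = 70.4 − 72.3 = -1.9
x=23: ŷ = 6.3 + 3·23 = 75.3; e = 74 − 75.3 = -1.3
x=26: ŷ = 6.3 + 3·26 = 84.3; e = 84.6 − 84.3 = 0.3
x=27: ŷ = 6.3 + 3·27 = 87.3; e = 90.1 − 87.3 = 2.8
x=28: ŷ = 6.3 + 3·28 = 90.3; e = 90.4 − 90.3 = 0.1
SSE = 0.49 + 0.81 + 2.56 + 3.61 + 1.69 + 0.09 + 7.84 + 0.01 = 17.1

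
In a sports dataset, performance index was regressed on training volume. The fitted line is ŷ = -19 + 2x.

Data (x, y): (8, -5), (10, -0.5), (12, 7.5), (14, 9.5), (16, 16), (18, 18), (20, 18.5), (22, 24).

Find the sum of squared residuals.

SSE = 30

x=8: ŷ = -19 + 2·8 = -3; r = -5 − (-3) = -2
x=10: ŷ = -19 + 2·10 = 1; r = -0.5 − 1 = -1.5
x=12: ŷ = -19 + 2·12 = 5; r = 7.5 − 5 = 2.5
x=14: ŷ = -19 + 2·14 = 9; r = 9.5 − 9 = 0.5
x=16: ŷ = -19 + 2·16 = 13; r = 16 − 13 = 3
x=18: ŷ = -19 + 2·18 = 17; r = 18 − 17 = 1
x=20: ŷ = -19 + 2·20 = 21; r = 18.5 − 21 = -2.5
x=22: ŷ = -19 + 2·22 = 25; r = 24 − 25 = -1
SSE = 4 + 2.25 + 6.25 + 0.25 + 9 + 1 + 6.25 + 1 = 30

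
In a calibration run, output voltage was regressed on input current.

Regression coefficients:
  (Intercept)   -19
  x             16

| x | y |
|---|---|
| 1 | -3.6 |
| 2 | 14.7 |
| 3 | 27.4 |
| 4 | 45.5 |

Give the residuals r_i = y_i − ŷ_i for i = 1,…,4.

x=1: ŷ = -19 + 16·1 = -3; r = -3.6 − (-3) = -0.6
x=2: ŷ = -19 + 16·2 = 13; r = 14.7 − 13 = 1.7
x=3: ŷ = -19 + 16·3 = 29; r = 27.4 − 29 = -1.6
x=4: ŷ = -19 + 16·4 = 45; r = 45.5 − 45 = 0.5

-0.6, 1.7, -1.6, 0.5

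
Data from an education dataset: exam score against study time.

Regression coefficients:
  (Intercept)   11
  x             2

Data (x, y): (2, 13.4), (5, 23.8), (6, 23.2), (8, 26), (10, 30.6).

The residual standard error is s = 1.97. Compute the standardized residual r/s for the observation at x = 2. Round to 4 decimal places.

-0.8122

ŷ = 11 + 2·2 = 15
r = 13.4 − 15 = -1.6
r/s = -1.6 / 1.97 = -0.8122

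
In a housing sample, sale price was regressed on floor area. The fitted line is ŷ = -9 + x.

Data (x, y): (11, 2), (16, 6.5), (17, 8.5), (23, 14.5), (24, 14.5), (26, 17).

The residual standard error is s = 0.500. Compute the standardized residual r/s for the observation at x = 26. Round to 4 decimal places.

ŷ = -9 + 26 = 17
r = 17 − 17 = 0
r/s = 0 / 0.500 = 0.0000

0.0000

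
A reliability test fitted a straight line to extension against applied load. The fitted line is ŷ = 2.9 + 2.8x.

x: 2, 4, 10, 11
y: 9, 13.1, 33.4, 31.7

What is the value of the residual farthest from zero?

x=2: ŷ = 2.9 + 2.8·2 = 8.5; r = 9 − 8.5 = 0.5
x=4: ŷ = 2.9 + 2.8·4 = 14.1; r = 13.1 − 14.1 = -1
x=10: ŷ = 2.9 + 2.8·10 = 30.9; r = 33.4 − 30.9 = 2.5
x=11: ŷ = 2.9 + 2.8·11 = 33.7; r = 31.7 − 33.7 = -2
Largest |r| is 2.5 at x = 10, residual 2.5.

r = 2.5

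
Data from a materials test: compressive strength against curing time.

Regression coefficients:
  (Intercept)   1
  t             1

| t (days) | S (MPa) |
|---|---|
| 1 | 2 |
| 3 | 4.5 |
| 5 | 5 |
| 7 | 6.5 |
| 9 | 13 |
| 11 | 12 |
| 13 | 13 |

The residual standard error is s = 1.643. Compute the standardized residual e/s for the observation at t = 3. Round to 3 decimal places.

0.304

ŷ = 1 + 3 = 4
e = 4.5 − 4 = 0.5
e/s = 0.5 / 1.643 = 0.304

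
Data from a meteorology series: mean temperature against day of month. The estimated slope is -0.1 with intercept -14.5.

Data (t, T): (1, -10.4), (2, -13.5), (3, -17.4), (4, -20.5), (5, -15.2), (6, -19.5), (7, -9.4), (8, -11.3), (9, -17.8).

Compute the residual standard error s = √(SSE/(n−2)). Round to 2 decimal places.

t=1: ŷ = -14.5 − 0.1·1 = -14.6; r = -10.4 − (-14.6) = 4.2
t=2: ŷ = -14.5 − 0.1·2 = -14.7; r = -13.5 − (-14.7) = 1.2
t=3: ŷ = -14.5 − 0.1·3 = -14.8; r = -17.4 − (-14.8) = -2.6
t=4: ŷ = -14.5 − 0.1·4 = -14.9; r = -20.5 − (-14.9) = -5.6
t=5: ŷ = -14.5 − 0.1·5 = -15; r = -15.2 − (-15) = -0.2
t=6: ŷ = -14.5 − 0.1·6 = -15.1; r = -19.5 − (-15.1) = -4.4
t=7: ŷ = -14.5 − 0.1·7 = -15.2; r = -9.4 − (-15.2) = 5.8
t=8: ŷ = -14.5 − 0.1·8 = -15.3; r = -11.3 − (-15.3) = 4
t=9: ŷ = -14.5 − 0.1·9 = -15.4; r = -17.8 − (-15.4) = -2.4
SSE = 17.64 + 1.44 + 6.76 + 31.36 + 0.04 + 19.36 + 33.64 + 16 + 5.76 = 132
s = √(132/7) = √18.8571 ≈ 4.34

s = 4.34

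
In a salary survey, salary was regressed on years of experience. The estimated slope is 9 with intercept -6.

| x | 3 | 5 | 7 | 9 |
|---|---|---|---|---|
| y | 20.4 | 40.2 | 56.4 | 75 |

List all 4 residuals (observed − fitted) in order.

x=3: ŷ = -6 + 9·3 = 21; r = 20.4 − 21 = -0.6
x=5: ŷ = -6 + 9·5 = 39; r = 40.2 − 39 = 1.2
x=7: ŷ = -6 + 9·7 = 57; r = 56.4 − 57 = -0.6
x=9: ŷ = -6 + 9·9 = 75; r = 75 − 75 = 0

-0.6, 1.2, -0.6, 0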